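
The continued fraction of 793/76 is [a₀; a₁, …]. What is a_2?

3

793 = 10·76 + 33   →  a_0 = 10
76 = 2·33 + 10   →  a_1 = 2
33 = 3·10 + 3   →  a_2 = 3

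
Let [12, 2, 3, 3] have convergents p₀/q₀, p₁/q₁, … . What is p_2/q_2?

Using pₖ = aₖpₖ₋₁ + pₖ₋₂, qₖ = aₖqₖ₋₁ + qₖ₋₂ (with p₋₁=1, p₋₂=0, q₋₁=0, q₋₂=1):
  k=0: a=12, p=12, q=1
  k=1: a=2, p=25, q=2
  k=2: a=3, p=87, q=7

87/7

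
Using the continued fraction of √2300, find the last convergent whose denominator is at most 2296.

√2300 = [47; 1, 22, 1, 94, …] (period length 4).
Convergents:
  p_0/q_0 = 47/1
  p_1/q_1 = 48/1
  p_2/q_2 = 1103/23
  p_3/q_3 = 1151/24
  p_4/q_4 = 109297/2279
  p_5/q_5 = 110448/2303
q_4 = 2279 ≤ 2296 < 2303 = q_5, so the answer is 109297/2279.

109297/2279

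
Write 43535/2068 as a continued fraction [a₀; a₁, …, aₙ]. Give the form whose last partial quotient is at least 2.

[21; 19, 3, 17, 2]

43535 = 21*2068 + 107
2068 = 19*107 + 35
107 = 3*35 + 2
35 = 17*2 + 1
2 = 2*1 + 0  (stop)
So 43535/2068 = [21; 19, 3, 17, 2].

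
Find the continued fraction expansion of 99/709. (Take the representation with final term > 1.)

[0; 7, 6, 5, 3]

99 = 0×709 + 99
709 = 7×99 + 16
99 = 6×16 + 3
16 = 5×3 + 1
3 = 3×1 + 0  (stop)
So 99/709 = [0; 7, 6, 5, 3].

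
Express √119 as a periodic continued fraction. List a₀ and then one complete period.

[10; 1, 9, 1, 20]

a₀ = ⌊√119⌋ = 10.
With m₀=0, d₀=1 and mₖ₊₁ = dₖaₖ − mₖ, dₖ₊₁ = (n − mₖ₊₁²)/dₖ, aₖ₊₁ = ⌊(a₀+mₖ₊₁)/dₖ₊₁⌋:
  k=1: m=10, d=19, a=1
  k=2: m=9, d=2, a=9
  k=3: m=9, d=19, a=1
  k=4: m=10, d=1, a=20
d=1 and a=2a₀=20 at k=4, so the next step gives (m, d) = (10, 19) again — its k=1 value — and the period has length 4.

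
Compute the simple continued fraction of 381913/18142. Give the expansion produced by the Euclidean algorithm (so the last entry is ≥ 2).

381913 = 21·18142 + 931
18142 = 19·931 + 453
931 = 2·453 + 25
453 = 18·25 + 3
25 = 8·3 + 1
3 = 3·1 + 0  (stop)
So 381913/18142 = [21; 19, 2, 18, 8, 3].

[21; 19, 2, 18, 8, 3]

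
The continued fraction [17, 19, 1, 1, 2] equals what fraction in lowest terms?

1671/98

Using pₖ = aₖpₖ₋₁ + pₖ₋₂ and qₖ = aₖqₖ₋₁ + qₖ₋₂:
  k=0: a=17, p=17, q=1
  k=1: a=19, p=324, q=19
  k=2: a=1, p=341, q=20
  k=3: a=1, p=665, q=39
  k=4: a=2, p=1671, q=98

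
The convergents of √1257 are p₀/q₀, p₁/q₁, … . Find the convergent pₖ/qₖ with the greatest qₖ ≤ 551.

9289/262

√1257 = [35; 2, 4, 1, 22, 1, 4, 2, 70, …] (period length 8).
Convergents:
  p_0/q_0 = 35/1
  p_1/q_1 = 71/2
  p_2/q_2 = 319/9
  p_3/q_3 = 390/11
  p_4/q_4 = 8899/251
  p_5/q_5 = 9289/262
  p_6/q_6 = 46055/1299
q_5 = 262 ≤ 551 < 1299 = q_6, so the answer is 9289/262.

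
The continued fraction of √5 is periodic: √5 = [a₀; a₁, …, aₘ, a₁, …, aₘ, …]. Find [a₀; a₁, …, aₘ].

a₀ = ⌊√5⌋ = 2.
With m₀=0, d₀=1 and mₖ₊₁ = dₖaₖ − mₖ, dₖ₊₁ = (n − mₖ₊₁²)/dₖ, aₖ₊₁ = ⌊(a₀+mₖ₊₁)/dₖ₊₁⌋:
  k=1: m=2, d=1, a=4
d=1 and a=2a₀=4 at k=1, so the next step gives (m, d) = (2, 1) again — its k=1 value — and the period has length 1.

[2; 4]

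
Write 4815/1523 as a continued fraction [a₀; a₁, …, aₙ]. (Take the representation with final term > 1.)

[3; 6, 5, 4, 3, 1, 2]

4815 = 3·1523 + 246
1523 = 6·246 + 47
246 = 5·47 + 11
47 = 4·11 + 3
11 = 3·3 + 2
3 = 1·2 + 1
2 = 2·1 + 0  (stop)
So 4815/1523 = [3; 6, 5, 4, 3, 1, 2].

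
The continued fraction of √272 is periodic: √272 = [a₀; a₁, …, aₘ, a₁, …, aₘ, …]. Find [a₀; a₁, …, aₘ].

[16; 2, 32]

a₀ = ⌊√272⌋ = 16.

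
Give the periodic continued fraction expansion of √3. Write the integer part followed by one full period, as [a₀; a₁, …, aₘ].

a₀ = ⌊√3⌋ = 1.

[1; 1, 2]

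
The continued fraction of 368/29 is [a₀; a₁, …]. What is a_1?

1

368 = 12·29 + 20   →  a_0 = 12
29 = 1·20 + 9   →  a_1 = 1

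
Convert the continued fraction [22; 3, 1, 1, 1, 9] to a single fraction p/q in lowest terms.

2361/106

Using pₖ = aₖpₖ₋₁ + pₖ₋₂ and qₖ = aₖqₖ₋₁ + qₖ₋₂:
  k=0: a=22, p=22, q=1
  k=1: a=3, p=67, q=3
  k=2: a=1, p=89, q=4
  k=3: a=1, p=156, q=7
  k=4: a=1, p=245, q=11
  k=5: a=9, p=2361, q=106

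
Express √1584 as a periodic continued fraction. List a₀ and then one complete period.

a₀ = ⌊√1584⌋ = 39.
With m₀=0, d₀=1 and mₖ₊₁ = dₖaₖ − mₖ, dₖ₊₁ = (n − mₖ₊₁²)/dₖ, aₖ₊₁ = ⌊(a₀+mₖ₊₁)/dₖ₊₁⌋:
  k=1: m=39, d=63, a=1
  k=2: m=24, d=16, a=3
  k=3: m=24, d=63, a=1
  k=4: m=39, d=1, a=78
d=1 and a=2a₀=78 at k=4, so the next step gives (m, d) = (39, 63) again — its k=1 value — and the period has length 4.

[39; 1, 3, 1, 78]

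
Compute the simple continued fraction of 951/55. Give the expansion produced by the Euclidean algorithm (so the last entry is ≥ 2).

[17; 3, 2, 3, 2]

951 = 17·55 + 16
55 = 3·16 + 7
16 = 2·7 + 2
7 = 3·2 + 1
2 = 2·1 + 0  (stop)
So 951/55 = [17; 3, 2, 3, 2].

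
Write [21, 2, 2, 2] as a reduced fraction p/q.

Fold from the inside: start with 2/1.
  2 + 1/2 = 5/2
  2 + 2/5 = 12/5
  21 + 5/12 = 257/12

257/12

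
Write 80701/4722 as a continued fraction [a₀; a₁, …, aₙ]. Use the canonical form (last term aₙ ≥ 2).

[17; 11, 17, 12, 2]

80701 = 17×4722 + 427
4722 = 11×427 + 25
427 = 17×25 + 2
25 = 12×2 + 1
2 = 2×1 + 0  (stop)
So 80701/4722 = [17; 11, 17, 12, 2].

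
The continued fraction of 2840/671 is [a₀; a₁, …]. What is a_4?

7

2840 = 4·671 + 156   →  a_0 = 4
671 = 4·156 + 47   →  a_1 = 4
156 = 3·47 + 15   →  a_2 = 3
47 = 3·15 + 2   →  a_3 = 3
15 = 7·2 + 1   →  a_4 = 7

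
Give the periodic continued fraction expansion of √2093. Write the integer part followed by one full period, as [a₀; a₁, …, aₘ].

[45; 1, 2, 1, 90]

a₀ = ⌊√2093⌋ = 45.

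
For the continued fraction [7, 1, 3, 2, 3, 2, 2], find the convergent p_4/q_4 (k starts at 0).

Using pₖ = aₖpₖ₋₁ + pₖ₋₂, qₖ = aₖqₖ₋₁ + qₖ₋₂ (with p₋₁=1, p₋₂=0, q₋₁=0, q₋₂=1):
  k=0: a=7, p=7, q=1
  k=1: a=1, p=8, q=1
  k=2: a=3, p=31, q=4
  k=3: a=2, p=70, q=9
  k=4: a=3, p=241, q=31

241/31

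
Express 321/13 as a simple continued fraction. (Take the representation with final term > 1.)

321 = 24*13 + 9
13 = 1*9 + 4
9 = 2*4 + 1
4 = 4*1 + 0  (stop)
So 321/13 = [24; 1, 2, 4].

[24; 1, 2, 4]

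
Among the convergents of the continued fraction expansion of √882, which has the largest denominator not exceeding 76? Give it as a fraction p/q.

√882 = [29; 1, 2, 3, 6, 3, 2, 1, 58, …] (period length 8).
Convergents:
  p_0/q_0 = 29/1
  p_1/q_1 = 30/1
  p_2/q_2 = 89/3
  p_3/q_3 = 297/10
  p_4/q_4 = 1871/63
  p_5/q_5 = 5910/199
q_4 = 63 ≤ 76 < 199 = q_5, so the answer is 1871/63.

1871/63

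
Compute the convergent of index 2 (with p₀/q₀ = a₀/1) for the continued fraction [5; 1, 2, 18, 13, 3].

17/3

Using pₖ = aₖpₖ₋₁ + pₖ₋₂, qₖ = aₖqₖ₋₁ + qₖ₋₂ (with p₋₁=1, p₋₂=0, q₋₁=0, q₋₂=1):
  k=0: a=5, p=5, q=1
  k=1: a=1, p=6, q=1
  k=2: a=2, p=17, q=3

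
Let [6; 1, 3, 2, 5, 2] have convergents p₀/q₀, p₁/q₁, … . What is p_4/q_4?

332/49

Using pₖ = aₖpₖ₋₁ + pₖ₋₂, qₖ = aₖqₖ₋₁ + qₖ₋₂ (with p₋₁=1, p₋₂=0, q₋₁=0, q₋₂=1):
  k=0: a=6, p=6, q=1
  k=1: a=1, p=7, q=1
  k=2: a=3, p=27, q=4
  k=3: a=2, p=61, q=9
  k=4: a=5, p=332, q=49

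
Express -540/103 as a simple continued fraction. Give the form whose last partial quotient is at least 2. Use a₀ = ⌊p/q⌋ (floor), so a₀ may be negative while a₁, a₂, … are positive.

-540 = -6×103 + 78
103 = 1×78 + 25
78 = 3×25 + 3
25 = 8×3 + 1
3 = 3×1 + 0  (stop)
So -540/103 = [-6; 1, 3, 8, 3].

[-6; 1, 3, 8, 3]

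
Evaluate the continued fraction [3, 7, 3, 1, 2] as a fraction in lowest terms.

Fold from the inside: start with 2/1.
  1 + 1/2 = 3/2
  3 + 2/3 = 11/3
  7 + 3/11 = 80/11
  3 + 11/80 = 251/80

251/80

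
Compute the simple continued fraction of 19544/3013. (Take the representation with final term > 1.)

[6; 2, 18, 10, 8]

19544 = 6*3013 + 1466
3013 = 2*1466 + 81
1466 = 18*81 + 8
81 = 10*8 + 1
8 = 8*1 + 0  (stop)
So 19544/3013 = [6; 2, 18, 10, 8].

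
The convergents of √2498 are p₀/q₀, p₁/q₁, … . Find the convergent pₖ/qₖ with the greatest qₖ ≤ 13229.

√2498 = [49; 1, 48, 1, 98, …] (period length 4).
Convergents:
  p_0/q_0 = 49/1
  p_1/q_1 = 50/1
  p_2/q_2 = 2449/49
  p_3/q_3 = 2499/50
  p_4/q_4 = 247351/4949
  p_5/q_5 = 249850/4999
  p_6/q_6 = 12240151/244901
q_5 = 4999 ≤ 13229 < 244901 = q_6, so the answer is 249850/4999.

249850/4999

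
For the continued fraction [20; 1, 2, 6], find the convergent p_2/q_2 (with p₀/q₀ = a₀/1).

Using pₖ = aₖpₖ₋₁ + pₖ₋₂, qₖ = aₖqₖ₋₁ + qₖ₋₂ (with p₋₁=1, p₋₂=0, q₋₁=0, q₋₂=1):
  k=0: a=20, p=20, q=1
  k=1: a=1, p=21, q=1
  k=2: a=2, p=62, q=3

62/3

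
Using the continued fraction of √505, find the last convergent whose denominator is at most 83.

√505 = [22; 2, 8, 2, 44, …] (period length 4).
Convergents:
  p_0/q_0 = 22/1
  p_1/q_1 = 45/2
  p_2/q_2 = 382/17
  p_3/q_3 = 809/36
  p_4/q_4 = 35978/1601
q_3 = 36 ≤ 83 < 1601 = q_4, so the answer is 809/36.

809/36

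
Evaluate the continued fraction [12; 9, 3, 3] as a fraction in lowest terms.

Using pₖ = aₖpₖ₋₁ + pₖ₋₂ and qₖ = aₖqₖ₋₁ + qₖ₋₂:
  k=0: a=12, p=12, q=1
  k=1: a=9, p=109, q=9
  k=2: a=3, p=339, q=28
  k=3: a=3, p=1126, q=93

1126/93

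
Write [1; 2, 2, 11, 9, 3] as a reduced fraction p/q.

Using pₖ = aₖpₖ₋₁ + pₖ₋₂ and qₖ = aₖqₖ₋₁ + qₖ₋₂:
  k=0: a=1, p=1, q=1
  k=1: a=2, p=3, q=2
  k=2: a=2, p=7, q=5
  k=3: a=11, p=80, q=57
  k=4: a=9, p=727, q=518
  k=5: a=3, p=2261, q=1611

2261/1611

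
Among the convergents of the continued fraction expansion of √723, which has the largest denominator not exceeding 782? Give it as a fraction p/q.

√723 = [26; 1, 7, 1, 52, …] (period length 4).
Convergents:
  p_0/q_0 = 26/1
  p_1/q_1 = 27/1
  p_2/q_2 = 215/8
  p_3/q_3 = 242/9
  p_4/q_4 = 12799/476
  p_5/q_5 = 13041/485
  p_6/q_6 = 104086/3871
q_5 = 485 ≤ 782 < 3871 = q_6, so the answer is 13041/485.

13041/485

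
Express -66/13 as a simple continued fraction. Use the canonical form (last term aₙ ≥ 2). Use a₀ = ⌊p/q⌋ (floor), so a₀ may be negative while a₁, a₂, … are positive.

-66 = -6×13 + 12
13 = 1×12 + 1
12 = 12×1 + 0  (stop)
So -66/13 = [-6; 1, 12].

[-6; 1, 12]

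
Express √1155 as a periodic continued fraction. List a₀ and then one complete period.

[33; 1, 66]

a₀ = ⌊√1155⌋ = 33.
With m₀=0, d₀=1 and mₖ₊₁ = dₖaₖ − mₖ, dₖ₊₁ = (n − mₖ₊₁²)/dₖ, aₖ₊₁ = ⌊(a₀+mₖ₊₁)/dₖ₊₁⌋:
  k=1: m=33, d=66, a=1
  k=2: m=33, d=1, a=66
d=1 and a=2a₀=66 at k=2, so the next step gives (m, d) = (33, 66) again — its k=1 value — and the period has length 2.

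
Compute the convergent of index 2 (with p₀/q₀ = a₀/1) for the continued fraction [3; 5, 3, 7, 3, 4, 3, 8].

Using pₖ = aₖpₖ₋₁ + pₖ₋₂, qₖ = aₖqₖ₋₁ + qₖ₋₂ (with p₋₁=1, p₋₂=0, q₋₁=0, q₋₂=1):
  k=0: a=3, p=3, q=1
  k=1: a=5, p=16, q=5
  k=2: a=3, p=51, q=16

51/16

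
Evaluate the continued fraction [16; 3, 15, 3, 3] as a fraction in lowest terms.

7657/469

Using pₖ = aₖpₖ₋₁ + pₖ₋₂ and qₖ = aₖqₖ₋₁ + qₖ₋₂:
  k=0: a=16, p=16, q=1
  k=1: a=3, p=49, q=3
  k=2: a=15, p=751, q=46
  k=3: a=3, p=2302, q=141
  k=4: a=3, p=7657, q=469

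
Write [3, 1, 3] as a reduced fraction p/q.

Using pₖ = aₖpₖ₋₁ + pₖ₋₂ and qₖ = aₖqₖ₋₁ + qₖ₋₂:
  k=0: a=3, p=3, q=1
  k=1: a=1, p=4, q=1
  k=2: a=3, p=15, q=4

15/4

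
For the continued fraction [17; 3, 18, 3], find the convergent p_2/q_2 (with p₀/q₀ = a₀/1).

953/55

Using pₖ = aₖpₖ₋₁ + pₖ₋₂, qₖ = aₖqₖ₋₁ + qₖ₋₂ (with p₋₁=1, p₋₂=0, q₋₁=0, q₋₂=1):
  k=0: a=17, p=17, q=1
  k=1: a=3, p=52, q=3
  k=2: a=18, p=953, q=55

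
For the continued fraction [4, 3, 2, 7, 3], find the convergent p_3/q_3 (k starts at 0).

Using pₖ = aₖpₖ₋₁ + pₖ₋₂, qₖ = aₖqₖ₋₁ + qₖ₋₂ (with p₋₁=1, p₋₂=0, q₋₁=0, q₋₂=1):
  k=0: a=4, p=4, q=1
  k=1: a=3, p=13, q=3
  k=2: a=2, p=30, q=7
  k=3: a=7, p=223, q=52

223/52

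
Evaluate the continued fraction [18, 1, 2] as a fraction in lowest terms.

56/3

Using pₖ = aₖpₖ₋₁ + pₖ₋₂ and qₖ = aₖqₖ₋₁ + qₖ₋₂:
  k=0: a=18, p=18, q=1
  k=1: a=1, p=19, q=1
  k=2: a=2, p=56, q=3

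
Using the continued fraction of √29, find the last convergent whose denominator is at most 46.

70/13

√29 = [5; 2, 1, 1, 2, 10, …] (period length 5).
Convergents:
  p_0/q_0 = 5/1
  p_1/q_1 = 11/2
  p_2/q_2 = 16/3
  p_3/q_3 = 27/5
  p_4/q_4 = 70/13
  p_5/q_5 = 727/135
q_4 = 13 ≤ 46 < 135 = q_5, so the answer is 70/13.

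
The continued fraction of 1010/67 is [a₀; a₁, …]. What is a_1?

1010 = 15·67 + 5   →  a_0 = 15
67 = 13·5 + 2   →  a_1 = 13

13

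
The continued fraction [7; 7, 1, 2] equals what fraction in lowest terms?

Using pₖ = aₖpₖ₋₁ + pₖ₋₂ and qₖ = aₖqₖ₋₁ + qₖ₋₂:
  k=0: a=7, p=7, q=1
  k=1: a=7, p=50, q=7
  k=2: a=1, p=57, q=8
  k=3: a=2, p=164, q=23

164/23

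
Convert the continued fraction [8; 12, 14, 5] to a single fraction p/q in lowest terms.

6927/857

Fold from the inside: start with 5/1.
  14 + 1/5 = 71/5
  12 + 5/71 = 857/71
  8 + 71/857 = 6927/857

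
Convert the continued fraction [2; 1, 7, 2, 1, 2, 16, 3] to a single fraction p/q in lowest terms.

Fold from the inside: start with 3/1.
  16 + 1/3 = 49/3
  2 + 3/49 = 101/49
  1 + 49/101 = 150/101
  2 + 101/150 = 401/150
  7 + 150/401 = 2957/401
  1 + 401/2957 = 3358/2957
  2 + 2957/3358 = 9673/3358

9673/3358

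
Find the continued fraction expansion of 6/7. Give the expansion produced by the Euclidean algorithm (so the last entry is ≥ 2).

[0; 1, 6]

6 = 0*7 + 6
7 = 1*6 + 1
6 = 6*1 + 0  (stop)
So 6/7 = [0; 1, 6].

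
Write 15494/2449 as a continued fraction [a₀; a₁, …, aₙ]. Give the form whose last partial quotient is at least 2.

[6; 3, 16, 3, 16]

15494 = 6*2449 + 800
2449 = 3*800 + 49
800 = 16*49 + 16
49 = 3*16 + 1
16 = 16*1 + 0  (stop)
So 15494/2449 = [6; 3, 16, 3, 16].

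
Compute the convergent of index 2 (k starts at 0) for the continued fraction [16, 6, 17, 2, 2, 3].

1665/103

Using pₖ = aₖpₖ₋₁ + pₖ₋₂, qₖ = aₖqₖ₋₁ + qₖ₋₂ (with p₋₁=1, p₋₂=0, q₋₁=0, q₋₂=1):
  k=0: a=16, p=16, q=1
  k=1: a=6, p=97, q=6
  k=2: a=17, p=1665, q=103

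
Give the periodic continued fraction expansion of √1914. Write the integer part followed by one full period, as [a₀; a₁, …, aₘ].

[43; 1, 2, 1, 86]

a₀ = ⌊√1914⌋ = 43.
With m₀=0, d₀=1 and mₖ₊₁ = dₖaₖ − mₖ, dₖ₊₁ = (n − mₖ₊₁²)/dₖ, aₖ₊₁ = ⌊(a₀+mₖ₊₁)/dₖ₊₁⌋:
  k=1: m=43, d=65, a=1
  k=2: m=22, d=22, a=2
  k=3: m=22, d=65, a=1
  k=4: m=43, d=1, a=86
d=1 and a=2a₀=86 at k=4, so the next step gives (m, d) = (43, 65) again — its k=1 value — and the period has length 4.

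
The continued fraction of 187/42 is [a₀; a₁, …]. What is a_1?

2

187 = 4·42 + 19   →  a_0 = 4
42 = 2·19 + 4   →  a_1 = 2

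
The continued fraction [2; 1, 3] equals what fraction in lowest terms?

Fold from the inside: start with 3/1.
  1 + 1/3 = 4/3
  2 + 3/4 = 11/4

11/4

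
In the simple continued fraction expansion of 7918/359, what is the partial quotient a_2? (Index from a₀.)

7918 = 22·359 + 20   →  a_0 = 22
359 = 17·20 + 19   →  a_1 = 17
20 = 1·19 + 1   →  a_2 = 1

1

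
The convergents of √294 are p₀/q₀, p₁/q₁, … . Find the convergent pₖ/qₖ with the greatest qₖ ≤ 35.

583/34

√294 = [17; 6, 1, 4, 1, 6, 34, …] (period length 6).
Convergents:
  p_0/q_0 = 17/1
  p_1/q_1 = 103/6
  p_2/q_2 = 120/7
  p_3/q_3 = 583/34
  p_4/q_4 = 703/41
q_3 = 34 ≤ 35 < 41 = q_4, so the answer is 583/34.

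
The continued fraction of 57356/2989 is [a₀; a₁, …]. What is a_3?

2

57356 = 19·2989 + 565   →  a_0 = 19
2989 = 5·565 + 164   →  a_1 = 5
565 = 3·164 + 73   →  a_2 = 3
164 = 2·73 + 18   →  a_3 = 2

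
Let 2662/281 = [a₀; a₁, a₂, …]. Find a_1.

2662 = 9·281 + 133   →  a_0 = 9
281 = 2·133 + 15   →  a_1 = 2

2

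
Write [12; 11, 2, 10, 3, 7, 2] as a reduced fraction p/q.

Using pₖ = aₖpₖ₋₁ + pₖ₋₂ and qₖ = aₖqₖ₋₁ + qₖ₋₂:
  k=0: a=12, p=12, q=1
  k=1: a=11, p=133, q=11
  k=2: a=2, p=278, q=23
  k=3: a=10, p=2913, q=241
  k=4: a=3, p=9017, q=746
  k=5: a=7, p=66032, q=5463
  k=6: a=2, p=141081, q=11672

141081/11672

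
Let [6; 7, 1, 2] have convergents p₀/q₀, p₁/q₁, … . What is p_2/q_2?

Using pₖ = aₖpₖ₋₁ + pₖ₋₂, qₖ = aₖqₖ₋₁ + qₖ₋₂ (with p₋₁=1, p₋₂=0, q₋₁=0, q₋₂=1):
  k=0: a=6, p=6, q=1
  k=1: a=7, p=43, q=7
  k=2: a=1, p=49, q=8

49/8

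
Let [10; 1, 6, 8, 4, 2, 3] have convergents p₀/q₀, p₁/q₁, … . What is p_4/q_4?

2552/235

Using pₖ = aₖpₖ₋₁ + pₖ₋₂, qₖ = aₖqₖ₋₁ + qₖ₋₂ (with p₋₁=1, p₋₂=0, q₋₁=0, q₋₂=1):
  k=0: a=10, p=10, q=1
  k=1: a=1, p=11, q=1
  k=2: a=6, p=76, q=7
  k=3: a=8, p=619, q=57
  k=4: a=4, p=2552, q=235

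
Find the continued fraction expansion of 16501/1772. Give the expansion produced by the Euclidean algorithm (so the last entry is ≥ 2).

[9; 3, 4, 1, 8, 2, 2, 2]

16501 = 9*1772 + 553
1772 = 3*553 + 113
553 = 4*113 + 101
113 = 1*101 + 12
101 = 8*12 + 5
12 = 2*5 + 2
5 = 2*2 + 1
2 = 2*1 + 0  (stop)
So 16501/1772 = [9; 3, 4, 1, 8, 2, 2, 2].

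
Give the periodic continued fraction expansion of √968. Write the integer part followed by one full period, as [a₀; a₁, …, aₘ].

a₀ = ⌊√968⌋ = 31.
With m₀=0, d₀=1 and mₖ₊₁ = dₖaₖ − mₖ, dₖ₊₁ = (n − mₖ₊₁²)/dₖ, aₖ₊₁ = ⌊(a₀+mₖ₊₁)/dₖ₊₁⌋:
  k=1: m=31, d=7, a=8
  k=2: m=25, d=49, a=1
  k=3: m=24, d=8, a=6
  k=4: m=24, d=49, a=1
  k=5: m=25, d=7, a=8
  k=6: m=31, d=1, a=62
d=1 and a=2a₀=62 at k=6, so the next step gives (m, d) = (31, 7) again — its k=1 value — and the period has length 6.

[31; 8, 1, 6, 1, 8, 62]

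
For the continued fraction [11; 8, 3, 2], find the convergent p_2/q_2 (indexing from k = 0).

Using pₖ = aₖpₖ₋₁ + pₖ₋₂, qₖ = aₖqₖ₋₁ + qₖ₋₂ (with p₋₁=1, p₋₂=0, q₋₁=0, q₋₂=1):
  k=0: a=11, p=11, q=1
  k=1: a=8, p=89, q=8
  k=2: a=3, p=278, q=25

278/25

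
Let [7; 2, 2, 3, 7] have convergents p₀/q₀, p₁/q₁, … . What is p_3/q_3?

Using pₖ = aₖpₖ₋₁ + pₖ₋₂, qₖ = aₖqₖ₋₁ + qₖ₋₂ (with p₋₁=1, p₋₂=0, q₋₁=0, q₋₂=1):
  k=0: a=7, p=7, q=1
  k=1: a=2, p=15, q=2
  k=2: a=2, p=37, q=5
  k=3: a=3, p=126, q=17

126/17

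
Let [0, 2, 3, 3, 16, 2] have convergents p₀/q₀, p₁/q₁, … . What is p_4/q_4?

Using pₖ = aₖpₖ₋₁ + pₖ₋₂, qₖ = aₖqₖ₋₁ + qₖ₋₂ (with p₋₁=1, p₋₂=0, q₋₁=0, q₋₂=1):
  k=0: a=0, p=0, q=1
  k=1: a=2, p=1, q=2
  k=2: a=3, p=3, q=7
  k=3: a=3, p=10, q=23
  k=4: a=16, p=163, q=375

163/375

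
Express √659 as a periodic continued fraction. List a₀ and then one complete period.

[25; 1, 2, 25, 2, 1, 50]

a₀ = ⌊√659⌋ = 25.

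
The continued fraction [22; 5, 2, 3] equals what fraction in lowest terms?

Using pₖ = aₖpₖ₋₁ + pₖ₋₂ and qₖ = aₖqₖ₋₁ + qₖ₋₂:
  k=0: a=22, p=22, q=1
  k=1: a=5, p=111, q=5
  k=2: a=2, p=244, q=11
  k=3: a=3, p=843, q=38

843/38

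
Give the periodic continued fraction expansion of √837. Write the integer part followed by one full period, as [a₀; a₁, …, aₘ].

[28; 1, 13, 2, 13, 1, 56]

a₀ = ⌊√837⌋ = 28.
With m₀=0, d₀=1 and mₖ₊₁ = dₖaₖ − mₖ, dₖ₊₁ = (n − mₖ₊₁²)/dₖ, aₖ₊₁ = ⌊(a₀+mₖ₊₁)/dₖ₊₁⌋:
  k=1: m=28, d=53, a=1
  k=2: m=25, d=4, a=13
  k=3: m=27, d=27, a=2
  k=4: m=27, d=4, a=13
  k=5: m=25, d=53, a=1
  k=6: m=28, d=1, a=56
d=1 and a=2a₀=56 at k=6, so the next step gives (m, d) = (28, 53) again — its k=1 value — and the period has length 6.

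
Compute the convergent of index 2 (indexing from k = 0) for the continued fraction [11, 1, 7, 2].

Using pₖ = aₖpₖ₋₁ + pₖ₋₂, qₖ = aₖqₖ₋₁ + qₖ₋₂ (with p₋₁=1, p₋₂=0, q₋₁=0, q₋₂=1):
  k=0: a=11, p=11, q=1
  k=1: a=1, p=12, q=1
  k=2: a=7, p=95, q=8

95/8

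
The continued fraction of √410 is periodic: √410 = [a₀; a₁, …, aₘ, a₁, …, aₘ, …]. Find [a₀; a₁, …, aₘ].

[20; 4, 40]

a₀ = ⌊√410⌋ = 20.
With m₀=0, d₀=1 and mₖ₊₁ = dₖaₖ − mₖ, dₖ₊₁ = (n − mₖ₊₁²)/dₖ, aₖ₊₁ = ⌊(a₀+mₖ₊₁)/dₖ₊₁⌋:
  k=1: m=20, d=10, a=4
  k=2: m=20, d=1, a=40
d=1 and a=2a₀=40 at k=2, so the next step gives (m, d) = (20, 10) again — its k=1 value — and the period has length 2.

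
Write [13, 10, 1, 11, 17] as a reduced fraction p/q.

Using pₖ = aₖpₖ₋₁ + pₖ₋₂ and qₖ = aₖqₖ₋₁ + qₖ₋₂:
  k=0: a=13, p=13, q=1
  k=1: a=10, p=131, q=10
  k=2: a=1, p=144, q=11
  k=3: a=11, p=1715, q=131
  k=4: a=17, p=29299, q=2238

29299/2238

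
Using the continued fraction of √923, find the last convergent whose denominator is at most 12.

√923 = [30; 2, 1, 1, 1, 2, 60, …] (period length 6).
Convergents:
  p_0/q_0 = 30/1
  p_1/q_1 = 61/2
  p_2/q_2 = 91/3
  p_3/q_3 = 152/5
  p_4/q_4 = 243/8
  p_5/q_5 = 638/21
q_4 = 8 ≤ 12 < 21 = q_5, so the answer is 243/8.

243/8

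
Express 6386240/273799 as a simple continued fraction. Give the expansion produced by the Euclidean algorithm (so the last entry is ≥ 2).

6386240 = 23·273799 + 88863
273799 = 3·88863 + 7210
88863 = 12·7210 + 2343
7210 = 3·2343 + 181
2343 = 12·181 + 171
181 = 1·171 + 10
171 = 17·10 + 1
10 = 10·1 + 0  (stop)
So 6386240/273799 = [23; 3, 12, 3, 12, 1, 17, 10].

[23; 3, 12, 3, 12, 1, 17, 10]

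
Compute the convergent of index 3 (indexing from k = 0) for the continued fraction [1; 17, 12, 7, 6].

1537/1452

Using pₖ = aₖpₖ₋₁ + pₖ₋₂, qₖ = aₖqₖ₋₁ + qₖ₋₂ (with p₋₁=1, p₋₂=0, q₋₁=0, q₋₂=1):
  k=0: a=1, p=1, q=1
  k=1: a=17, p=18, q=17
  k=2: a=12, p=217, q=205
  k=3: a=7, p=1537, q=1452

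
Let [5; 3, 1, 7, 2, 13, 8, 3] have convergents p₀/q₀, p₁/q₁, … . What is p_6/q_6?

37739/7178

Using pₖ = aₖpₖ₋₁ + pₖ₋₂, qₖ = aₖqₖ₋₁ + qₖ₋₂ (with p₋₁=1, p₋₂=0, q₋₁=0, q₋₂=1):
  k=0: a=5, p=5, q=1
  k=1: a=3, p=16, q=3
  k=2: a=1, p=21, q=4
  k=3: a=7, p=163, q=31
  k=4: a=2, p=347, q=66
  k=5: a=13, p=4674, q=889
  k=6: a=8, p=37739, q=7178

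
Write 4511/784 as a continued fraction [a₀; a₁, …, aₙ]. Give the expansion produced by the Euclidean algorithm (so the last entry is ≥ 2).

[5; 1, 3, 16, 12]

4511 = 5*784 + 591
784 = 1*591 + 193
591 = 3*193 + 12
193 = 16*12 + 1
12 = 12*1 + 0  (stop)
So 4511/784 = [5; 1, 3, 16, 12].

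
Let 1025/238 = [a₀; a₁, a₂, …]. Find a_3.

1025 = 4·238 + 73   →  a_0 = 4
238 = 3·73 + 19   →  a_1 = 3
73 = 3·19 + 16   →  a_2 = 3
19 = 1·16 + 3   →  a_3 = 1

1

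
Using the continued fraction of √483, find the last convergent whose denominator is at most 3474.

42526/1935

√483 = [21; 1, 42, …] (period length 2).
Convergents:
  p_0/q_0 = 21/1
  p_1/q_1 = 22/1
  p_2/q_2 = 945/43
  p_3/q_3 = 967/44
  p_4/q_4 = 41559/1891
  p_5/q_5 = 42526/1935
  p_6/q_6 = 1827651/83161
q_5 = 1935 ≤ 3474 < 83161 = q_6, so the answer is 42526/1935.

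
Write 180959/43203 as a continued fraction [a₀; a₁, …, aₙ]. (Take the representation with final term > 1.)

[4; 5, 3, 3, 3, 9, 5, 5]

180959 = 4×43203 + 8147
43203 = 5×8147 + 2468
8147 = 3×2468 + 743
2468 = 3×743 + 239
743 = 3×239 + 26
239 = 9×26 + 5
26 = 5×5 + 1
5 = 5×1 + 0  (stop)
So 180959/43203 = [4; 5, 3, 3, 3, 9, 5, 5].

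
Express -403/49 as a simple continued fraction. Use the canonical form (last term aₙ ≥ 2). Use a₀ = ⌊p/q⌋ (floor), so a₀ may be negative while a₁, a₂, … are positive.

-403 = -9·49 + 38
49 = 1·38 + 11
38 = 3·11 + 5
11 = 2·5 + 1
5 = 5·1 + 0  (stop)
So -403/49 = [-9; 1, 3, 2, 5].

[-9; 1, 3, 2, 5]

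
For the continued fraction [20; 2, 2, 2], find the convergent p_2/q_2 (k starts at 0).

102/5

Using pₖ = aₖpₖ₋₁ + pₖ₋₂, qₖ = aₖqₖ₋₁ + qₖ₋₂ (with p₋₁=1, p₋₂=0, q₋₁=0, q₋₂=1):
  k=0: a=20, p=20, q=1
  k=1: a=2, p=41, q=2
  k=2: a=2, p=102, q=5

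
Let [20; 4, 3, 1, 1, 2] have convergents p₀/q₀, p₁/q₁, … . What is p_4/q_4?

Using pₖ = aₖpₖ₋₁ + pₖ₋₂, qₖ = aₖqₖ₋₁ + qₖ₋₂ (with p₋₁=1, p₋₂=0, q₋₁=0, q₋₂=1):
  k=0: a=20, p=20, q=1
  k=1: a=4, p=81, q=4
  k=2: a=3, p=263, q=13
  k=3: a=1, p=344, q=17
  k=4: a=1, p=607, q=30

607/30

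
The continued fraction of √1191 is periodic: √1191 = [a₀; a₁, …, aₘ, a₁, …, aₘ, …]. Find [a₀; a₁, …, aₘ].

[34; 1, 1, 22, 1, 1, 68]

a₀ = ⌊√1191⌋ = 34.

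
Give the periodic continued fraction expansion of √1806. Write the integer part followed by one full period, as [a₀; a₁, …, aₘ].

a₀ = ⌊√1806⌋ = 42.
With m₀=0, d₀=1 and mₖ₊₁ = dₖaₖ − mₖ, dₖ₊₁ = (n − mₖ₊₁²)/dₖ, aₖ₊₁ = ⌊(a₀+mₖ₊₁)/dₖ₊₁⌋:
  k=1: m=42, d=42, a=2
  k=2: m=42, d=1, a=84
d=1 and a=2a₀=84 at k=2, so the next step gives (m, d) = (42, 42) again — its k=1 value — and the period has length 2.

[42; 2, 84]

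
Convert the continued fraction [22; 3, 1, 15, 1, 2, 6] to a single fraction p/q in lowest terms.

Using pₖ = aₖpₖ₋₁ + pₖ₋₂ and qₖ = aₖqₖ₋₁ + qₖ₋₂:
  k=0: a=22, p=22, q=1
  k=1: a=3, p=67, q=3
  k=2: a=1, p=89, q=4
  k=3: a=15, p=1402, q=63
  k=4: a=1, p=1491, q=67
  k=5: a=2, p=4384, q=197
  k=6: a=6, p=27795, q=1249

27795/1249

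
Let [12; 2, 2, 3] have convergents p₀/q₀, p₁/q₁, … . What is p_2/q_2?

62/5

Using pₖ = aₖpₖ₋₁ + pₖ₋₂, qₖ = aₖqₖ₋₁ + qₖ₋₂ (with p₋₁=1, p₋₂=0, q₋₁=0, q₋₂=1):
  k=0: a=12, p=12, q=1
  k=1: a=2, p=25, q=2
  k=2: a=2, p=62, q=5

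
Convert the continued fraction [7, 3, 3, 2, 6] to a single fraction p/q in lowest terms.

Fold from the inside: start with 6/1.
  2 + 1/6 = 13/6
  3 + 6/13 = 45/13
  3 + 13/45 = 148/45
  7 + 45/148 = 1081/148

1081/148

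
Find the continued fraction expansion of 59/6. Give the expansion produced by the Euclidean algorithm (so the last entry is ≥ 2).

[9; 1, 5]

59 = 9·6 + 5
6 = 1·5 + 1
5 = 5·1 + 0  (stop)
So 59/6 = [9; 1, 5].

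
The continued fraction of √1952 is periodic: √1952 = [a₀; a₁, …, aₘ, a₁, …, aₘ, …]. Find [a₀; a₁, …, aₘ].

a₀ = ⌊√1952⌋ = 44.

[44; 5, 1, 1, 21, 1, 1, 5, 88]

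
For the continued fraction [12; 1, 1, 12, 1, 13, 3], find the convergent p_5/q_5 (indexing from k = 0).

4707/376

Using pₖ = aₖpₖ₋₁ + pₖ₋₂, qₖ = aₖqₖ₋₁ + qₖ₋₂ (with p₋₁=1, p₋₂=0, q₋₁=0, q₋₂=1):
  k=0: a=12, p=12, q=1
  k=1: a=1, p=13, q=1
  k=2: a=1, p=25, q=2
  k=3: a=12, p=313, q=25
  k=4: a=1, p=338, q=27
  k=5: a=13, p=4707, q=376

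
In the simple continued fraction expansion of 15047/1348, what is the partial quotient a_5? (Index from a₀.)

15047 = 11·1348 + 219   →  a_0 = 11
1348 = 6·219 + 34   →  a_1 = 6
219 = 6·34 + 15   →  a_2 = 6
34 = 2·15 + 4   →  a_3 = 2
15 = 3·4 + 3   →  a_4 = 3
4 = 1·3 + 1   →  a_5 = 1

1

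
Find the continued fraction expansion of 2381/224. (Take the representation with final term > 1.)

[10; 1, 1, 1, 2, 3, 8]

2381 = 10×224 + 141
224 = 1×141 + 83
141 = 1×83 + 58
83 = 1×58 + 25
58 = 2×25 + 8
25 = 3×8 + 1
8 = 8×1 + 0  (stop)
So 2381/224 = [10; 1, 1, 1, 2, 3, 8].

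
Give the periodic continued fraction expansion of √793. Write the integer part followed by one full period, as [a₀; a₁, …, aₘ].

a₀ = ⌊√793⌋ = 28.
With m₀=0, d₀=1 and mₖ₊₁ = dₖaₖ − mₖ, dₖ₊₁ = (n − mₖ₊₁²)/dₖ, aₖ₊₁ = ⌊(a₀+mₖ₊₁)/dₖ₊₁⌋:
  k=1: m=28, d=9, a=6
  k=2: m=26, d=13, a=4
  k=3: m=26, d=9, a=6
  k=4: m=28, d=1, a=56
d=1 and a=2a₀=56 at k=4, so the next step gives (m, d) = (28, 9) again — its k=1 value — and the period has length 4.

[28; 6, 4, 6, 56]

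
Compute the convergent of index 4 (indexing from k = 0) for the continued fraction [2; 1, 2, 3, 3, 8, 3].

Using pₖ = aₖpₖ₋₁ + pₖ₋₂, qₖ = aₖqₖ₋₁ + qₖ₋₂ (with p₋₁=1, p₋₂=0, q₋₁=0, q₋₂=1):
  k=0: a=2, p=2, q=1
  k=1: a=1, p=3, q=1
  k=2: a=2, p=8, q=3
  k=3: a=3, p=27, q=10
  k=4: a=3, p=89, q=33

89/33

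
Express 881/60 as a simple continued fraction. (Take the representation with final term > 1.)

[14; 1, 2, 6, 3]

881 = 14×60 + 41
60 = 1×41 + 19
41 = 2×19 + 3
19 = 6×3 + 1
3 = 3×1 + 0  (stop)
So 881/60 = [14; 1, 2, 6, 3].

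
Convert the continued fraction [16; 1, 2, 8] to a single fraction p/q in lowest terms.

417/25

Fold from the inside: start with 8/1.
  2 + 1/8 = 17/8
  1 + 8/17 = 25/17
  16 + 17/25 = 417/25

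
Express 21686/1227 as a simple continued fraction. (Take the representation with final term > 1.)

[17; 1, 2, 14, 1, 4, 2, 2]

21686 = 17·1227 + 827
1227 = 1·827 + 400
827 = 2·400 + 27
400 = 14·27 + 22
27 = 1·22 + 5
22 = 4·5 + 2
5 = 2·2 + 1
2 = 2·1 + 0  (stop)
So 21686/1227 = [17; 1, 2, 14, 1, 4, 2, 2].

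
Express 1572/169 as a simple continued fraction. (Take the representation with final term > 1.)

1572 = 9·169 + 51
169 = 3·51 + 16
51 = 3·16 + 3
16 = 5·3 + 1
3 = 3·1 + 0  (stop)
So 1572/169 = [9; 3, 3, 5, 3].

[9; 3, 3, 5, 3]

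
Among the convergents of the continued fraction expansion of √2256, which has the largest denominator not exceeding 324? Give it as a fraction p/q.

√2256 = [47; 2, 94, …] (period length 2).
Convergents:
  p_0/q_0 = 47/1
  p_1/q_1 = 95/2
  p_2/q_2 = 8977/189
  p_3/q_3 = 18049/380
q_2 = 189 ≤ 324 < 380 = q_3, so the answer is 8977/189.

8977/189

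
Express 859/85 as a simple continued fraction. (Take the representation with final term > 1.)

859 = 10·85 + 9
85 = 9·9 + 4
9 = 2·4 + 1
4 = 4·1 + 0  (stop)
So 859/85 = [10; 9, 2, 4].

[10; 9, 2, 4]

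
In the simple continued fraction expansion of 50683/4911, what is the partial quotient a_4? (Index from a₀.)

5

50683 = 10·4911 + 1573   →  a_0 = 10
4911 = 3·1573 + 192   →  a_1 = 3
1573 = 8·192 + 37   →  a_2 = 8
192 = 5·37 + 7   →  a_3 = 5
37 = 5·7 + 2   →  a_4 = 5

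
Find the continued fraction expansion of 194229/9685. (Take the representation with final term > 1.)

194229 = 20×9685 + 529
9685 = 18×529 + 163
529 = 3×163 + 40
163 = 4×40 + 3
40 = 13×3 + 1
3 = 3×1 + 0  (stop)
So 194229/9685 = [20; 18, 3, 4, 13, 3].

[20; 18, 3, 4, 13, 3]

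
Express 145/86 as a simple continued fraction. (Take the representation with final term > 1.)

145 = 1*86 + 59
86 = 1*59 + 27
59 = 2*27 + 5
27 = 5*5 + 2
5 = 2*2 + 1
2 = 2*1 + 0  (stop)
So 145/86 = [1; 1, 2, 5, 2, 2].

[1; 1, 2, 5, 2, 2]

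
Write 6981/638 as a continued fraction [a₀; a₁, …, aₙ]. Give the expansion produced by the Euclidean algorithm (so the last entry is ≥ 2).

[10; 1, 16, 4, 9]

6981 = 10×638 + 601
638 = 1×601 + 37
601 = 16×37 + 9
37 = 4×9 + 1
9 = 9×1 + 0  (stop)
So 6981/638 = [10; 1, 16, 4, 9].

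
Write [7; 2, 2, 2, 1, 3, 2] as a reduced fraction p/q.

1060/143

Using pₖ = aₖpₖ₋₁ + pₖ₋₂ and qₖ = aₖqₖ₋₁ + qₖ₋₂:
  k=0: a=7, p=7, q=1
  k=1: a=2, p=15, q=2
  k=2: a=2, p=37, q=5
  k=3: a=2, p=89, q=12
  k=4: a=1, p=126, q=17
  k=5: a=3, p=467, q=63
  k=6: a=2, p=1060, q=143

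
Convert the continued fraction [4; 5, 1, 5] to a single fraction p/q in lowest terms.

146/35

Fold from the inside: start with 5/1.
  1 + 1/5 = 6/5
  5 + 5/6 = 35/6
  4 + 6/35 = 146/35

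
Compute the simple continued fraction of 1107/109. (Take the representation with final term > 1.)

[10; 6, 2, 2, 3]

1107 = 10×109 + 17
109 = 6×17 + 7
17 = 2×7 + 3
7 = 2×3 + 1
3 = 3×1 + 0  (stop)
So 1107/109 = [10; 6, 2, 2, 3].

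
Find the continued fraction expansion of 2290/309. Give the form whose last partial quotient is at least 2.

2290 = 7·309 + 127
309 = 2·127 + 55
127 = 2·55 + 17
55 = 3·17 + 4
17 = 4·4 + 1
4 = 4·1 + 0  (stop)
So 2290/309 = [7; 2, 2, 3, 4, 4].

[7; 2, 2, 3, 4, 4]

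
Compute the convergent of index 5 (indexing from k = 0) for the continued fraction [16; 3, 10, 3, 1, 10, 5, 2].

22297/1366

Using pₖ = aₖpₖ₋₁ + pₖ₋₂, qₖ = aₖqₖ₋₁ + qₖ₋₂ (with p₋₁=1, p₋₂=0, q₋₁=0, q₋₂=1):
  k=0: a=16, p=16, q=1
  k=1: a=3, p=49, q=3
  k=2: a=10, p=506, q=31
  k=3: a=3, p=1567, q=96
  k=4: a=1, p=2073, q=127
  k=5: a=10, p=22297, q=1366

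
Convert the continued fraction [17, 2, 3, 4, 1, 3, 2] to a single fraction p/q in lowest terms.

Using pₖ = aₖpₖ₋₁ + pₖ₋₂ and qₖ = aₖqₖ₋₁ + qₖ₋₂:
  k=0: a=17, p=17, q=1
  k=1: a=2, p=35, q=2
  k=2: a=3, p=122, q=7
  k=3: a=4, p=523, q=30
  k=4: a=1, p=645, q=37
  k=5: a=3, p=2458, q=141
  k=6: a=2, p=5561, q=319

5561/319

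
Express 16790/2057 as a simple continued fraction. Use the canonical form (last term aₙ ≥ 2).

16790 = 8·2057 + 334
2057 = 6·334 + 53
334 = 6·53 + 16
53 = 3·16 + 5
16 = 3·5 + 1
5 = 5·1 + 0  (stop)
So 16790/2057 = [8; 6, 6, 3, 3, 5].

[8; 6, 6, 3, 3, 5]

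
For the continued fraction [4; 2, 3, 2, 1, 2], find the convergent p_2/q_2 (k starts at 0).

31/7

Using pₖ = aₖpₖ₋₁ + pₖ₋₂, qₖ = aₖqₖ₋₁ + qₖ₋₂ (with p₋₁=1, p₋₂=0, q₋₁=0, q₋₂=1):
  k=0: a=4, p=4, q=1
  k=1: a=2, p=9, q=2
  k=2: a=3, p=31, q=7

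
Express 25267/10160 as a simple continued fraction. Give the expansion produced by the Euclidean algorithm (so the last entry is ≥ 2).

25267 = 2·10160 + 4947
10160 = 2·4947 + 266
4947 = 18·266 + 159
266 = 1·159 + 107
159 = 1·107 + 52
107 = 2·52 + 3
52 = 17·3 + 1
3 = 3·1 + 0  (stop)
So 25267/10160 = [2; 2, 18, 1, 1, 2, 17, 3].

[2; 2, 18, 1, 1, 2, 17, 3]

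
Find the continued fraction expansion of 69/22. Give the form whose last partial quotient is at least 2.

69 = 3*22 + 3
22 = 7*3 + 1
3 = 3*1 + 0  (stop)
So 69/22 = [3; 7, 3].

[3; 7, 3]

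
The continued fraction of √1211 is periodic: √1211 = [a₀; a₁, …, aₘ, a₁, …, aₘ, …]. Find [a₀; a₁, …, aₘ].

a₀ = ⌊√1211⌋ = 34.
With m₀=0, d₀=1 and mₖ₊₁ = dₖaₖ − mₖ, dₖ₊₁ = (n − mₖ₊₁²)/dₖ, aₖ₊₁ = ⌊(a₀+mₖ₊₁)/dₖ₊₁⌋:
  k=1: m=34, d=55, a=1
  k=2: m=21, d=14, a=3
  k=3: m=21, d=55, a=1
  k=4: m=34, d=1, a=68
d=1 and a=2a₀=68 at k=4, so the next step gives (m, d) = (34, 55) again — its k=1 value — and the period has length 4.

[34; 1, 3, 1, 68]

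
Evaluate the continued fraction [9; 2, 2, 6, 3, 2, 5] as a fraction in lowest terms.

11955/1271

Using pₖ = aₖpₖ₋₁ + pₖ₋₂ and qₖ = aₖqₖ₋₁ + qₖ₋₂:
  k=0: a=9, p=9, q=1
  k=1: a=2, p=19, q=2
  k=2: a=2, p=47, q=5
  k=3: a=6, p=301, q=32
  k=4: a=3, p=950, q=101
  k=5: a=2, p=2201, q=234
  k=6: a=5, p=11955, q=1271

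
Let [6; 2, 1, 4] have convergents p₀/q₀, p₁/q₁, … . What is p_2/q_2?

Using pₖ = aₖpₖ₋₁ + pₖ₋₂, qₖ = aₖqₖ₋₁ + qₖ₋₂ (with p₋₁=1, p₋₂=0, q₋₁=0, q₋₂=1):
  k=0: a=6, p=6, q=1
  k=1: a=2, p=13, q=2
  k=2: a=1, p=19, q=3

19/3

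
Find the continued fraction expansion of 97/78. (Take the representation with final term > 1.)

[1; 4, 9, 2]

97 = 1*78 + 19
78 = 4*19 + 2
19 = 9*2 + 1
2 = 2*1 + 0  (stop)
So 97/78 = [1; 4, 9, 2].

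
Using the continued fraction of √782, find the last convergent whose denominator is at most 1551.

43037/1539

√782 = [27; 1, 26, 1, 54, …] (period length 4).
Convergents:
  p_0/q_0 = 27/1
  p_1/q_1 = 28/1
  p_2/q_2 = 755/27
  p_3/q_3 = 783/28
  p_4/q_4 = 43037/1539
  p_5/q_5 = 43820/1567
q_4 = 1539 ≤ 1551 < 1567 = q_5, so the answer is 43037/1539.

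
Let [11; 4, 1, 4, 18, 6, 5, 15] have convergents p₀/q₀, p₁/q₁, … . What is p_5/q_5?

Using pₖ = aₖpₖ₋₁ + pₖ₋₂, qₖ = aₖqₖ₋₁ + qₖ₋₂ (with p₋₁=1, p₋₂=0, q₋₁=0, q₋₂=1):
  k=0: a=11, p=11, q=1
  k=1: a=4, p=45, q=4
  k=2: a=1, p=56, q=5
  k=3: a=4, p=269, q=24
  k=4: a=18, p=4898, q=437
  k=5: a=6, p=29657, q=2646

29657/2646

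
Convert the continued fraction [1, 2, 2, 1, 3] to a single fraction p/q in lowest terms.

Fold from the inside: start with 3/1.
  1 + 1/3 = 4/3
  2 + 3/4 = 11/4
  2 + 4/11 = 26/11
  1 + 11/26 = 37/26

37/26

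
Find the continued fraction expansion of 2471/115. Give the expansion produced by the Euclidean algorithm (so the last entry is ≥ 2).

2471 = 21×115 + 56
115 = 2×56 + 3
56 = 18×3 + 2
3 = 1×2 + 1
2 = 2×1 + 0  (stop)
So 2471/115 = [21; 2, 18, 1, 2].

[21; 2, 18, 1, 2]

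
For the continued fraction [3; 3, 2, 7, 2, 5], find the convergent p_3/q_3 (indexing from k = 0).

Using pₖ = aₖpₖ₋₁ + pₖ₋₂, qₖ = aₖqₖ₋₁ + qₖ₋₂ (with p₋₁=1, p₋₂=0, q₋₁=0, q₋₂=1):
  k=0: a=3, p=3, q=1
  k=1: a=3, p=10, q=3
  k=2: a=2, p=23, q=7
  k=3: a=7, p=171, q=52

171/52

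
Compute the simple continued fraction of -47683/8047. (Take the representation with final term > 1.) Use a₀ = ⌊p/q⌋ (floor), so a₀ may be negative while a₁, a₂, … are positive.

-47683 = -6*8047 + 599
8047 = 13*599 + 260
599 = 2*260 + 79
260 = 3*79 + 23
79 = 3*23 + 10
23 = 2*10 + 3
10 = 3*3 + 1
3 = 3*1 + 0  (stop)
So -47683/8047 = [-6; 13, 2, 3, 3, 2, 3, 3].

[-6; 13, 2, 3, 3, 2, 3, 3]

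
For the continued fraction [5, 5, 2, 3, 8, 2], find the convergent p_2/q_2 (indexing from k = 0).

57/11

Using pₖ = aₖpₖ₋₁ + pₖ₋₂, qₖ = aₖqₖ₋₁ + qₖ₋₂ (with p₋₁=1, p₋₂=0, q₋₁=0, q₋₂=1):
  k=0: a=5, p=5, q=1
  k=1: a=5, p=26, q=5
  k=2: a=2, p=57, q=11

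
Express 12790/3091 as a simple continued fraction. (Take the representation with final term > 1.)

12790 = 4×3091 + 426
3091 = 7×426 + 109
426 = 3×109 + 99
109 = 1×99 + 10
99 = 9×10 + 9
10 = 1×9 + 1
9 = 9×1 + 0  (stop)
So 12790/3091 = [4; 7, 3, 1, 9, 1, 9].

[4; 7, 3, 1, 9, 1, 9]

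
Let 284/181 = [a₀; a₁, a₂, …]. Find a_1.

1

284 = 1·181 + 103   →  a_0 = 1
181 = 1·103 + 78   →  a_1 = 1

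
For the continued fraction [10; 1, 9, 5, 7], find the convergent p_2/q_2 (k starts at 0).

Using pₖ = aₖpₖ₋₁ + pₖ₋₂, qₖ = aₖqₖ₋₁ + qₖ₋₂ (with p₋₁=1, p₋₂=0, q₋₁=0, q₋₂=1):
  k=0: a=10, p=10, q=1
  k=1: a=1, p=11, q=1
  k=2: a=9, p=109, q=10

109/10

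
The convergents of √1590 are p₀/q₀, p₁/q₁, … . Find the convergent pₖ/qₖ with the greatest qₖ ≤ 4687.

178041/4465

√1590 = [39; 1, 6, 1, 78, …] (period length 4).
Convergents:
  p_0/q_0 = 39/1
  p_1/q_1 = 40/1
  p_2/q_2 = 279/7
  p_3/q_3 = 319/8
  p_4/q_4 = 25161/631
  p_5/q_5 = 25480/639
  p_6/q_6 = 178041/4465
  p_7/q_7 = 203521/5104
q_6 = 4465 ≤ 4687 < 5104 = q_7, so the answer is 178041/4465.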